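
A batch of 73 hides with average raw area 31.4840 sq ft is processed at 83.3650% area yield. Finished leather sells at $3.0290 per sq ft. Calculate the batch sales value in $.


Raw_total = N * avg_area = 73 * 31.4840 = 2298.3320 sq ft
Finished = Raw_total * yield / 100 = 2298.3320 * 83.3650 / 100 = 1916.0045 sq ft
Value = Finished * price = 1916.0045 * 3.0290 = 5803.5775 $


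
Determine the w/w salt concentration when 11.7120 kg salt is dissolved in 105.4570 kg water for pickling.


Formula: Conc = salt / (water + salt) * 100
Substituting: Conc = 11.7120 / (105.4570 + 11.7120) * 100
Result: 9.9958 %


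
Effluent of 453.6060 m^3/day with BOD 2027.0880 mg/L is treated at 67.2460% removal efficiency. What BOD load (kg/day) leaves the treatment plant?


Load_in = volume * conc / 1000 = 453.6060 * 2027.0880 / 1000 = 919.4993 kg/day
Removed = Load_in * eff / 100 = 919.4993 * 67.2460 / 100 = 618.3265 kg/day
Load_out = Load_in - Removed = 919.4993 - 618.3265 = 301.1728 kg/day


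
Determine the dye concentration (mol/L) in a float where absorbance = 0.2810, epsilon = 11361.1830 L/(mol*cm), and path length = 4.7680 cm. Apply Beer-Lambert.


Formula: c = A / (epsilon * l)
Substituting: c = 0.2810 / (11361.1830 * 4.7680)
Result: 5.1874e-06 mol/L


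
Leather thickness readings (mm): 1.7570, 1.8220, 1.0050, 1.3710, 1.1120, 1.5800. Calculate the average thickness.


Formula: Average = sum / n
Substituting: Average = 8.6470 / 6
Result: 1.4412 mm


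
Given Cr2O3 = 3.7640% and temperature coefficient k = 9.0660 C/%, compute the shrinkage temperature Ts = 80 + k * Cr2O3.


Formula: Ts = 80 + k * Cr2O3
Substituting: Ts = 80 + 9.0660 * 3.7640
Result: 114.1244 C


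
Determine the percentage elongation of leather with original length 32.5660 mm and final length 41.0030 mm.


Formula: Elongation = (Lf - L0) / L0 * 100
Substituting: Elongation = (41.0030 - 32.5660) / 32.5660 * 100
Result: 25.9074 %


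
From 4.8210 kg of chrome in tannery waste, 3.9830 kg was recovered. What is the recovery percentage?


Formula: Recovery = recovered / input * 100
Substituting: Recovery = 3.9830 / 4.8210 * 100
Result: 82.6177 %


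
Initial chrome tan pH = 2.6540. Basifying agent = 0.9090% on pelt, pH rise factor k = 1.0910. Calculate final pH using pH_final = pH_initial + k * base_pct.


Formula: pH_final = pH_initial + k * base_pct
Substituting: pH_final = 2.6540 + 1.0910 * 0.9090
Result: 3.6457


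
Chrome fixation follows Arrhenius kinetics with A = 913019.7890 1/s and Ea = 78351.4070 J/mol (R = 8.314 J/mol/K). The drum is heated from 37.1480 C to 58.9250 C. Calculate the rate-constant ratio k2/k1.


T1 = 37.1480 + 273.15 = 310.2980 K; T2 = 58.9250 + 273.15 = 332.0750 K
k1 = A * exp(-Ea/(R*T1)) = 913019.7890 * exp(-78351.4070/(8.314*310.2980)) = 5.8961e-08 1/s
k2 = A * exp(-Ea/(R*T2)) = 913019.7890 * exp(-78351.4070/(8.314*332.0750)) = 4.3205e-07 1/s
k2/k1 = 4.3205e-07 / 5.8961e-08 = 7.3278


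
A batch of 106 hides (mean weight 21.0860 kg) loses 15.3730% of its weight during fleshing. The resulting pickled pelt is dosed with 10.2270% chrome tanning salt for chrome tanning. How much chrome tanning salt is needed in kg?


Total_raw = N * avg_wt = 106 * 21.0860 = 2235.1160 kg
Substrate = Total_raw * (1 - loss/100) = 2235.1160 * (1 - 15.3730/100) = 1891.5116 kg
Chrome = Substrate * pct / 100 = 1891.5116 * 10.2270 / 100 = 193.4449 kg


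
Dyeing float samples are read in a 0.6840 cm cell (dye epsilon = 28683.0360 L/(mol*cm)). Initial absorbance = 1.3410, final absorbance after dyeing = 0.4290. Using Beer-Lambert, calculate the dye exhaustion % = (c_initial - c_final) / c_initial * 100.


c_initial = A_i / (epsilon * l) = 1.3410 / (28683.0360 * 0.6840) = 6.8351e-05 mol/L
c_final = A_f / (epsilon * l) = 0.4290 / (28683.0360 * 0.6840) = 2.1866e-05 mol/L
Exhaustion = (c_initial - c_final) / c_initial * 100 = (6.8351e-05 - 2.1866e-05) / 6.8351e-05 * 100 = 68.0089 %


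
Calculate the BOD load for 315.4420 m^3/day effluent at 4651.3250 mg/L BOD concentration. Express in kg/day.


Formula: BOD_load = volume * conc / 1000
Substituting: BOD_load = 315.4420 * 4651.3250 / 1000
Result: 1467.2233 kg/day


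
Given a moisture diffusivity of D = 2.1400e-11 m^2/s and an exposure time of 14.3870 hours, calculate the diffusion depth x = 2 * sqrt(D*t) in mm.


t = 14.3870 hr * 3600 = 51793.2000 s
D * t = 2.1400e-11 * 51793.2000 = 1.1084e-06
x = 2 * sqrt(D*t) = 2 * sqrt(1.1084e-06) = 0.00210559 m = 2.1056 mm


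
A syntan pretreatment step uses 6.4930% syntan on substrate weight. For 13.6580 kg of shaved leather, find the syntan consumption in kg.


Formula: Syntan = substrate * pct / 100
Substituting: Syntan = 13.6580 * 6.4930 / 100
Result: 0.8868 kg


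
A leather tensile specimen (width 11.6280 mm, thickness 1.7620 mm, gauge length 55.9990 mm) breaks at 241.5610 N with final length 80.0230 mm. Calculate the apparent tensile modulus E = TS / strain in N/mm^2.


TS = F / (w * t) = 241.5610 / (11.6280 * 1.7620) = 11.7901 N/mm^2
strain = (Lf - L0) / L0 = (80.0230 - 55.9990) / 55.9990 = 0.4290
E = TS / strain = 11.7901 / 0.4290 = 27.4822 N/mm^2


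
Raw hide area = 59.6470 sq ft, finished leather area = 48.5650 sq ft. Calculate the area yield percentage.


Formula: Yield = finished / raw * 100
Substituting: Yield = 48.5650 / 59.6470 * 100
Result: 81.4207 %


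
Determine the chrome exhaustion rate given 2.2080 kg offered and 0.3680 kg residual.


Formula: Uptake = (offered - residual) / offered * 100
Substituting: Uptake = (2.2080 - 0.3680) / 2.2080 * 100
Result: 83.3333 %


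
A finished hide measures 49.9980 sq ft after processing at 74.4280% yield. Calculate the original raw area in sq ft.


Formula: raw = finished * 100 / yield
Substituting: raw = 49.9980 * 100 / 74.4280
Result: 67.1763 sq ft


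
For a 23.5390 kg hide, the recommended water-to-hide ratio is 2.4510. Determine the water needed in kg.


Formula: Water = hide_weight * ratio
Substituting: Water = 23.5390 * 2.4510
Result: 57.6941 kg


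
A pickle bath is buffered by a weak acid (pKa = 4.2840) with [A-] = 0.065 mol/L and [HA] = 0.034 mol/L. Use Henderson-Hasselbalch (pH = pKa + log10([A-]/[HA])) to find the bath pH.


ratio = [A-] / [HA] = 0.065 / 0.034 = 1.9118
log10(ratio) = 0.2814
pH = pKa + log10(ratio) = 4.2840 + 0.2814 = 4.5654


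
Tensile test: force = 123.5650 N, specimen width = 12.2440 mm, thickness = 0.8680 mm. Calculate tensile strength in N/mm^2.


Formula: TS = force / (width * thickness)
Substituting: TS = 123.5650 / (12.2440 * 0.8680)
Result: 11.6266 N/mm^2


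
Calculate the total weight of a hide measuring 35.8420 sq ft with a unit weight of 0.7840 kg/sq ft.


Formula: Weight = area * weight_per_sqft
Substituting: Weight = 35.8420 * 0.7840
Result: 28.1001 kg


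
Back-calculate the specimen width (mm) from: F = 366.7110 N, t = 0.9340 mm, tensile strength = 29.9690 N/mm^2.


Formula: w = F / (TS * t)
Substituting: w = 366.7110 / (29.9690 * 0.9340)
Result: 13.1010 mm


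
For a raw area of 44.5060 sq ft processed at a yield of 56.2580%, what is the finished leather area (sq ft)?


Formula: finished = raw * yield / 100
Substituting: finished = 44.5060 * 56.2580 / 100
Result: 25.0382 sq ft


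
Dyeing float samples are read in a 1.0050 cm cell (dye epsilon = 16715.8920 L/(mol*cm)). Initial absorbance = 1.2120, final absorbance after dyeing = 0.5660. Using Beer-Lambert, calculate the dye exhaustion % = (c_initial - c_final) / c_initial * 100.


c_initial = A_i / (epsilon * l) = 1.2120 / (16715.8920 * 1.0050) = 7.2145e-05 mol/L
c_final = A_f / (epsilon * l) = 0.5660 / (16715.8920 * 1.0050) = 3.3692e-05 mol/L
Exhaustion = (c_initial - c_final) / c_initial * 100 = (7.2145e-05 - 3.3692e-05) / 7.2145e-05 * 100 = 53.3003 %


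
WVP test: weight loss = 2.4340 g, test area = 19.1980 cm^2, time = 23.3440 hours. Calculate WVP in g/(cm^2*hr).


Formula: WVP = loss / (area * time)
Substituting: WVP = 2.4340 / (19.1980 * 23.3440)
Result: 0.00543112 g/(cm^2*hr)


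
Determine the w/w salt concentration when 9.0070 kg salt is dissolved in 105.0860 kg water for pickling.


Formula: Conc = salt / (water + salt) * 100
Substituting: Conc = 9.0070 / (105.0860 + 9.0070) * 100
Result: 7.8944 %


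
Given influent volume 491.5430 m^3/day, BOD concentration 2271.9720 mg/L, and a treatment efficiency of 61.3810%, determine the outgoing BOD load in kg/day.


Load_in = volume * conc / 1000 = 491.5430 * 2271.9720 / 1000 = 1116.7719 kg/day
Removed = Load_in * eff / 100 = 1116.7719 * 61.3810 / 100 = 685.4858 kg/day
Load_out = Load_in - Removed = 1116.7719 - 685.4858 = 431.2862 kg/day


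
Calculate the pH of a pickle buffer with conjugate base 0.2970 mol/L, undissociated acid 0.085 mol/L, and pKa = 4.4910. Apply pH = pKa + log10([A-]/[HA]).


ratio = [A-] / [HA] = 0.2970 / 0.085 = 3.4941
log10(ratio) = 0.5433
pH = pKa + log10(ratio) = 4.4910 + 0.5433 = 5.0343


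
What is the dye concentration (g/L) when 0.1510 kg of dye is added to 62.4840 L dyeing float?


Formula: Conc = dye_mass(kg) / volume(L) * 1000
Substituting: Conc = 0.1510 / 62.4840 * 1000
Result: 2.4166 g/L


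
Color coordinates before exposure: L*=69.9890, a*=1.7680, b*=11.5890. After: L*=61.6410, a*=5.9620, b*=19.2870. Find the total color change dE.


dL = -8.3480, da = 4.1940, db = 7.6980
dE = sqrt((-8.3480)^2 + 4.1940^2 + 7.6980^2) = 12.1053


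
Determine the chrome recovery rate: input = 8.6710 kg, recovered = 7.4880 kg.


Formula: Recovery = recovered / input * 100
Substituting: Recovery = 7.4880 / 8.6710 * 100
Result: 86.3568 %


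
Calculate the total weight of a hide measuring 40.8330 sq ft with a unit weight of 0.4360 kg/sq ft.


Formula: Weight = area * weight_per_sqft
Substituting: Weight = 40.8330 * 0.4360
Result: 17.8032 kg


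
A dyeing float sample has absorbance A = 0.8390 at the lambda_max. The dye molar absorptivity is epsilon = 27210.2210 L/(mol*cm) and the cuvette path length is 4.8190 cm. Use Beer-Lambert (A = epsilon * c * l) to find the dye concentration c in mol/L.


Formula: c = A / (epsilon * l)
Substituting: c = 0.8390 / (27210.2210 * 4.8190)
Result: 6.3984e-06 mol/L


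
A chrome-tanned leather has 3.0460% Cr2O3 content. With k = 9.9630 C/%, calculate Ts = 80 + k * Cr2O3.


Formula: Ts = 80 + k * Cr2O3
Substituting: Ts = 80 + 9.9630 * 3.0460
Result: 110.3473 C


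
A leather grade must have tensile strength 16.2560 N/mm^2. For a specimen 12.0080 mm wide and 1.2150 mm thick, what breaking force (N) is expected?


Formula: F = TS * w * t
Substituting: F = 16.2560 * 12.0080 * 1.2150
Result: 237.1705 N


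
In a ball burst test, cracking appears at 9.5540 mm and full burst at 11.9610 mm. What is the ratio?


Formula: Ratio = crack / burst
Substituting: Ratio = 9.5540 / 11.9610
Result: 0.7988


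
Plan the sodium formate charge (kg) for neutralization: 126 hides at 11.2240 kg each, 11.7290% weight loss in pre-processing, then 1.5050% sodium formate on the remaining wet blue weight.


Total_raw = N * avg_wt = 126 * 11.2240 = 1414.2240 kg
Substrate = Total_raw * (1 - loss/100) = 1414.2240 * (1 - 11.7290/100) = 1248.3497 kg
Neutralizer = Substrate * pct / 100 = 1248.3497 * 1.5050 / 100 = 18.7877 kg


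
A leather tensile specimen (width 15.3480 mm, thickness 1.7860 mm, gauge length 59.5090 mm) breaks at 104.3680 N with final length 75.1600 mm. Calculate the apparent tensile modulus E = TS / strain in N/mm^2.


TS = F / (w * t) = 104.3680 / (15.3480 * 1.7860) = 3.8074 N/mm^2
strain = (Lf - L0) / L0 = (75.1600 - 59.5090) / 59.5090 = 0.2630
E = TS / strain = 3.8074 / 0.2630 = 14.4769 N/mm^2


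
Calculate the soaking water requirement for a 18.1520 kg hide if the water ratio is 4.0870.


Formula: Water = hide_weight * ratio
Substituting: Water = 18.1520 * 4.0870
Result: 74.1872 kg


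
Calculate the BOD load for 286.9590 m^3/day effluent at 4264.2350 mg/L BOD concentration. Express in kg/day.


Formula: BOD_load = volume * conc / 1000
Substituting: BOD_load = 286.9590 * 4264.2350 / 1000
Result: 1223.6606 kg/day


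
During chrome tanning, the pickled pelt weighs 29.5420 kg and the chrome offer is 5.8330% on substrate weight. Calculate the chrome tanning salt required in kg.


Formula: Chrome = substrate * pct / 100
Substituting: Chrome = 29.5420 * 5.8330 / 100
Result: 1.7232 kg


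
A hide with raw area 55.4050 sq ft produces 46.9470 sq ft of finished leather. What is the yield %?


Formula: Yield = finished / raw * 100
Substituting: Yield = 46.9470 / 55.4050 * 100
Result: 84.7342 %


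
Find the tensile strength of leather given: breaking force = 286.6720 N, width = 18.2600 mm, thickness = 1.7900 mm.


Formula: TS = force / (width * thickness)
Substituting: TS = 286.6720 / (18.2600 * 1.7900)
Result: 8.7706 N/mm^2


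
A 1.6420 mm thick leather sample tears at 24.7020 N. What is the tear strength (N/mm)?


Formula: Tear strength = force / thickness
Substituting: Tear strength = 24.7020 / 1.6420
Result: 15.0438 N/mm


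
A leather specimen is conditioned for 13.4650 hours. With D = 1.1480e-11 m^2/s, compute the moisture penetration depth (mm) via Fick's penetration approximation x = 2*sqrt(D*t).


t = 13.4650 hr * 3600 = 48474.0000 s
D * t = 1.1480e-11 * 48474.0000 = 5.5648e-07
x = 2 * sqrt(D*t) = 2 * sqrt(5.5648e-07) = 0.00149195 m = 1.4920 mm


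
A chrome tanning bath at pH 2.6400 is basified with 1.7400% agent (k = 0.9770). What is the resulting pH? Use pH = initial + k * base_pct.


Formula: pH_final = pH_initial + k * base_pct
Substituting: pH_final = 2.6400 + 0.9770 * 1.7400
Result: 4.3400


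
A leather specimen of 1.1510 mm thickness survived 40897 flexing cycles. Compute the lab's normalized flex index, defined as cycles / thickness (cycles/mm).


Formula: Index = cycles / thickness
Substituting: Index = 40897 / 1.1510
Result: 35531.7116 cycles/mm


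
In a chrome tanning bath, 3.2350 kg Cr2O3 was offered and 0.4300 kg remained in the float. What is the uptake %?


Formula: Uptake = (offered - residual) / offered * 100
Substituting: Uptake = (3.2350 - 0.4300) / 3.2350 * 100
Result: 86.7079 %


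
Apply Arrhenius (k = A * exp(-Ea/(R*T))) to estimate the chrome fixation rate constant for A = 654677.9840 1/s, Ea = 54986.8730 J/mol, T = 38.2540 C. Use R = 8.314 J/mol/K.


T_K = T_C + 273.15 = 38.2540 + 273.15 = 311.4040 K
exponent = -Ea / (R * T_K) = -54986.8730 / (8.314 * 311.4040) = -21.2385
k = A * exp(exponent) = 654677.9840 * exp(-21.2385) = 3.9106e-04 1/s


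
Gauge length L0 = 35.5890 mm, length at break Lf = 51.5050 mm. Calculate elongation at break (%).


Formula: Elongation = (Lf - L0) / L0 * 100
Substituting: Elongation = (51.5050 - 35.5890) / 35.5890 * 100
Result: 44.7217 %


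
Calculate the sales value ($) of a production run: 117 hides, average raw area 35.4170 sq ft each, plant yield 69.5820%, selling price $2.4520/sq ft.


Raw_total = N * avg_area = 117 * 35.4170 = 4143.7890 sq ft
Finished = Raw_total * yield / 100 = 4143.7890 * 69.5820 / 100 = 2883.3313 sq ft
Value = Finished * price = 2883.3313 * 2.4520 = 7069.9283 $


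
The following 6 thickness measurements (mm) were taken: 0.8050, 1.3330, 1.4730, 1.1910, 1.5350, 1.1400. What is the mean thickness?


Formula: Average = sum / n
Substituting: Average = 7.4770 / 6
Result: 1.2462 mm


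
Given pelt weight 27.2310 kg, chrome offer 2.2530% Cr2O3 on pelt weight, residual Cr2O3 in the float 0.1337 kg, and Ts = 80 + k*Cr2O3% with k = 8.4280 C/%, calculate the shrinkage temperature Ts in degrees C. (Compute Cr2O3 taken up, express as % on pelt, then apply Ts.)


Offered = pelt * offer_pct / 100 = 27.2310 * 2.2530 / 100 = 0.6135 kg
Uptake = offered - residual = 0.6135 - 0.1337 = 0.4798 kg
Cr2O3% on pelt = uptake / pelt * 100 = 0.4798 / 27.2310 * 100 = 1.7620 %
Ts = 80 + k * Cr2O3% = 80 + 8.4280 * 1.7620 = 94.8503 C


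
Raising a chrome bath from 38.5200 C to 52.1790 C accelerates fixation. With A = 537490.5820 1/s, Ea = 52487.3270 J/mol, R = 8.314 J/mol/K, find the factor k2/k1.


T1 = 38.5200 + 273.15 = 311.6700 K; T2 = 52.1790 + 273.15 = 325.3290 K
k1 = A * exp(-Ea/(R*T1)) = 537490.5820 * exp(-52487.3270/(8.314*311.6700)) = 8.5780e-04 1/s
k2 = A * exp(-Ea/(R*T2)) = 537490.5820 * exp(-52487.3270/(8.314*325.3290)) = 0.00200785 1/s
k2/k1 = 0.00200785 / 8.5780e-04 = 2.3407


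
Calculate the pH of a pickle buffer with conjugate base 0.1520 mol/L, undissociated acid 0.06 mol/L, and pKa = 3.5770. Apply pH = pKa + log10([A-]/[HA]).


ratio = [A-] / [HA] = 0.1520 / 0.06 = 2.5333
log10(ratio) = 0.4037
pH = pKa + log10(ratio) = 3.5770 + 0.4037 = 3.9807


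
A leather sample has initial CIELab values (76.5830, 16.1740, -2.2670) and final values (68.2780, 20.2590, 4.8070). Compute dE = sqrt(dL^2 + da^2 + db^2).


dL = -8.3050, da = 4.0850, db = 7.0740
dE = sqrt((-8.3050)^2 + 4.0850^2 + 7.0740^2) = 11.6491


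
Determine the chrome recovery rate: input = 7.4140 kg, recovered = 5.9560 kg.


Formula: Recovery = recovered / input * 100
Substituting: Recovery = 5.9560 / 7.4140 * 100
Result: 80.3345 %


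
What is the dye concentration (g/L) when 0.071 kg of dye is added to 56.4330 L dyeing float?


Formula: Conc = dye_mass(kg) / volume(L) * 1000
Substituting: Conc = 0.071 / 56.4330 * 1000
Result: 1.2581 g/L


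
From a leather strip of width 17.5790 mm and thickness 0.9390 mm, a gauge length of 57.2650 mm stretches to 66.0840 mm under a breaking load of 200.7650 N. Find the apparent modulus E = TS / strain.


TS = F / (w * t) = 200.7650 / (17.5790 * 0.9390) = 12.1627 N/mm^2
strain = (Lf - L0) / L0 = (66.0840 - 57.2650) / 57.2650 = 0.1540
E = TS / strain = 12.1627 / 0.1540 = 78.9766 N/mm^2


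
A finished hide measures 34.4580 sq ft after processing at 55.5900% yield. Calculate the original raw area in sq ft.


Formula: raw = finished * 100 / yield
Substituting: raw = 34.4580 * 100 / 55.5900
Result: 61.9860 sq ft


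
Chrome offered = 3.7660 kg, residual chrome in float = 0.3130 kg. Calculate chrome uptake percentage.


Formula: Uptake = (offered - residual) / offered * 100
Substituting: Uptake = (3.7660 - 0.3130) / 3.7660 * 100
Result: 91.6888 %


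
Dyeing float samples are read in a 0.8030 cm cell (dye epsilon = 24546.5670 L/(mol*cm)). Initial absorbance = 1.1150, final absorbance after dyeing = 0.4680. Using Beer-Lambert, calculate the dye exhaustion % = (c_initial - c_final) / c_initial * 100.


c_initial = A_i / (epsilon * l) = 1.1150 / (24546.5670 * 0.8030) = 5.6568e-05 mol/L
c_final = A_f / (epsilon * l) = 0.4680 / (24546.5670 * 0.8030) = 2.3743e-05 mol/L
Exhaustion = (c_initial - c_final) / c_initial * 100 = (5.6568e-05 - 2.3743e-05) / 5.6568e-05 * 100 = 58.0269 %


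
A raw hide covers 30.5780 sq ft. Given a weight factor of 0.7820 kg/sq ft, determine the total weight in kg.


Formula: Weight = area * weight_per_sqft
Substituting: Weight = 30.5780 * 0.7820
Result: 23.9120 kg


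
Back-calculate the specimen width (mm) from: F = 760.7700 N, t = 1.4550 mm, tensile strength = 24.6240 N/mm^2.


Formula: w = F / (TS * t)
Substituting: w = 760.7700 / (24.6240 * 1.4550)
Result: 21.2340 mm


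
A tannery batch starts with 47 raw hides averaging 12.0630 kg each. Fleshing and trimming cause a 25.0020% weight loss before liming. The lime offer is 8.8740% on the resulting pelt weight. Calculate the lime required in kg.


Total_raw = N * avg_wt = 47 * 12.0630 = 566.9610 kg
Substrate = Total_raw * (1 - loss/100) = 566.9610 * (1 - 25.0020/100) = 425.2094 kg
Lime = Substrate * pct / 100 = 425.2094 * 8.8740 / 100 = 37.7331 kg


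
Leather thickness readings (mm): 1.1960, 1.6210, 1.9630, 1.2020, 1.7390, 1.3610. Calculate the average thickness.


Formula: Average = sum / n
Substituting: Average = 9.0820 / 6
Result: 1.5137 mm


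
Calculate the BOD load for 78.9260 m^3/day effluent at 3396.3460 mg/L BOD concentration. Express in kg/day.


Formula: BOD_load = volume * conc / 1000
Substituting: BOD_load = 78.9260 * 3396.3460 / 1000
Result: 268.0600 kg/day


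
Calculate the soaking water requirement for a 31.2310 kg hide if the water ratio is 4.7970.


Formula: Water = hide_weight * ratio
Substituting: Water = 31.2310 * 4.7970
Result: 149.8151 kg


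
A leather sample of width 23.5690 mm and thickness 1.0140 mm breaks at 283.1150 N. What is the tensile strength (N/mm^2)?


Formula: TS = force / (width * thickness)
Substituting: TS = 283.1150 / (23.5690 * 1.0140)
Result: 11.8463 N/mm^2


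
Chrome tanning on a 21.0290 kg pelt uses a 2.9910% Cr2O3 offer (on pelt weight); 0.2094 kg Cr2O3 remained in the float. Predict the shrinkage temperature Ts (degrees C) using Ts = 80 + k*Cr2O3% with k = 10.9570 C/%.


Offered = pelt * offer_pct / 100 = 21.0290 * 2.9910 / 100 = 0.6290 kg
Uptake = offered - residual = 0.6290 - 0.2094 = 0.4196 kg
Cr2O3% on pelt = uptake / pelt * 100 = 0.4196 / 21.0290 * 100 = 1.9952 %
Ts = 80 + k * Cr2O3% = 80 + 10.9570 * 1.9952 = 101.8618 C


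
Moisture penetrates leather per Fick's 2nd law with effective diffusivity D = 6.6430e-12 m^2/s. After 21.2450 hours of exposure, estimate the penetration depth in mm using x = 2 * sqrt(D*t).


t = 21.2450 hr * 3600 = 76482.0000 s
D * t = 6.6430e-12 * 76482.0000 = 5.0807e-07
x = 2 * sqrt(D*t) = 2 * sqrt(5.0807e-07) = 0.00142558 m = 1.4256 mm


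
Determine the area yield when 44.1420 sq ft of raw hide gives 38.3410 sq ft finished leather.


Formula: Yield = finished / raw * 100
Substituting: Yield = 38.3410 / 44.1420 * 100
Result: 86.8583 %


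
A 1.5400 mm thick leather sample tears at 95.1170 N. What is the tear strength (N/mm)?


Formula: Tear strength = force / thickness
Substituting: Tear strength = 95.1170 / 1.5400
Result: 61.7643 N/mm


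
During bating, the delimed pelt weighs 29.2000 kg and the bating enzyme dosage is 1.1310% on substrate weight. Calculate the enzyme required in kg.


Formula: Enzyme = substrate * pct / 100
Substituting: Enzyme = 29.2000 * 1.1310 / 100
Result: 0.3303 kg


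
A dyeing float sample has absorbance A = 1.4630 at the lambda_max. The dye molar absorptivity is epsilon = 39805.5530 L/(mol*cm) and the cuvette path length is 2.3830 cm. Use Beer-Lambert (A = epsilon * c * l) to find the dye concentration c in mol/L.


Formula: c = A / (epsilon * l)
Substituting: c = 1.4630 / (39805.5530 * 2.3830)
Result: 1.5423e-05 mol/L


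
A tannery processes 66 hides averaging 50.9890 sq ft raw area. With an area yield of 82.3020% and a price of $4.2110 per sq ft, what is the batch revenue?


Raw_total = N * avg_area = 66 * 50.9890 = 3365.2740 sq ft
Finished = Raw_total * yield / 100 = 3365.2740 * 82.3020 / 100 = 2769.6878 sq ft
Value = Finished * price = 2769.6878 * 4.2110 = 11663.1554 $


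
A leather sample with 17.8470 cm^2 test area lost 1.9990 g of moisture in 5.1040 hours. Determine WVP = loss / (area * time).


Formula: WVP = loss / (area * time)
Substituting: WVP = 1.9990 / (17.8470 * 5.1040)
Result: 0.0219451 g/(cm^2*hr)


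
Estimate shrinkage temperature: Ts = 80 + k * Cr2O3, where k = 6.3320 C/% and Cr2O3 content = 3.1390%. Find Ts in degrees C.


Formula: Ts = 80 + k * Cr2O3
Substituting: Ts = 80 + 6.3320 * 3.1390
Result: 99.8761 C


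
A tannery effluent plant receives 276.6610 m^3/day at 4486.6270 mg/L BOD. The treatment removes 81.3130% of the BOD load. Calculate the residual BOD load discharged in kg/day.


Load_in = volume * conc / 1000 = 276.6610 * 4486.6270 / 1000 = 1241.2747 kg/day
Removed = Load_in * eff / 100 = 1241.2747 * 81.3130 / 100 = 1009.3177 kg/day
Load_out = Load_in - Removed = 1241.2747 - 1009.3177 = 231.9570 kg/day


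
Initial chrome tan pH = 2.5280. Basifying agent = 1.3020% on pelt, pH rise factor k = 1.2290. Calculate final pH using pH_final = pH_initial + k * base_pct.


Formula: pH_final = pH_initial + k * base_pct
Substituting: pH_final = 2.5280 + 1.2290 * 1.3020
Result: 4.1282


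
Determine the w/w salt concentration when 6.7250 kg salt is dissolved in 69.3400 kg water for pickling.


Formula: Conc = salt / (water + salt) * 100
Substituting: Conc = 6.7250 / (69.3400 + 6.7250) * 100
Result: 8.8411 %


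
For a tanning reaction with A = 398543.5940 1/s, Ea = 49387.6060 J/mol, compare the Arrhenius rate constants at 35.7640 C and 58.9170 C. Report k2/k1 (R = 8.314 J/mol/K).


T1 = 35.7640 + 273.15 = 308.9140 K; T2 = 58.9170 + 273.15 = 332.0670 K
k1 = A * exp(-Ea/(R*T1)) = 398543.5940 * exp(-49387.6060/(8.314*308.9140)) = 0.00177486 1/s
k2 = A * exp(-Ea/(R*T2)) = 398543.5940 * exp(-49387.6060/(8.314*332.0670)) = 0.00678345 1/s
k2/k1 = 0.00678345 / 0.00177486 = 3.8220


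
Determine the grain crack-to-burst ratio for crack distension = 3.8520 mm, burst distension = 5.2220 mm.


Formula: Ratio = crack / burst
Substituting: Ratio = 3.8520 / 5.2220
Result: 0.7376


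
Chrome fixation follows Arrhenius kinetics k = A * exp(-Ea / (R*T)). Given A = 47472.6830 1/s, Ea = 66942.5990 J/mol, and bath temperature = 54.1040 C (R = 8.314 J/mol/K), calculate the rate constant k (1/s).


T_K = T_C + 273.15 = 54.1040 + 273.15 = 327.2540 K
exponent = -Ea / (R * T_K) = -66942.5990 / (8.314 * 327.2540) = -24.6041
k = A * exp(exponent) = 47472.6830 * exp(-24.6041) = 9.7953e-07 1/s


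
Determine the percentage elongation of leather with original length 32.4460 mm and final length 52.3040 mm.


Formula: Elongation = (Lf - L0) / L0 * 100
Substituting: Elongation = (52.3040 - 32.4460) / 32.4460 * 100
Result: 61.2032 %


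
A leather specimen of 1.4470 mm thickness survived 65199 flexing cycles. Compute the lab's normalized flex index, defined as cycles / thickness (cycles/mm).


Formula: Index = cycles / thickness
Substituting: Index = 65199 / 1.4470
Result: 45058.0511 cycles/mm


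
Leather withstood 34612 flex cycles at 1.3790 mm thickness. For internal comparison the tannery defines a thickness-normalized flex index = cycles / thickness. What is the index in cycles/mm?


Formula: Index = cycles / thickness
Substituting: Index = 34612 / 1.3790
Result: 25099.3474 cycles/mm


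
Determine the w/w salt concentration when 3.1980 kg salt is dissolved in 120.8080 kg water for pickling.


Formula: Conc = salt / (water + salt) * 100
Substituting: Conc = 3.1980 / (120.8080 + 3.1980) * 100
Result: 2.5789 %


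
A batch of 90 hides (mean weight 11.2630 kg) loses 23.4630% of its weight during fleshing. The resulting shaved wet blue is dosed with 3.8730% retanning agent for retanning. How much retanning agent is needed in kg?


Total_raw = N * avg_wt = 90 * 11.2630 = 1013.6700 kg
Substrate = Total_raw * (1 - loss/100) = 1013.6700 * (1 - 23.4630/100) = 775.8326 kg
Retan = Substrate * pct / 100 = 775.8326 * 3.8730 / 100 = 30.0480 kg


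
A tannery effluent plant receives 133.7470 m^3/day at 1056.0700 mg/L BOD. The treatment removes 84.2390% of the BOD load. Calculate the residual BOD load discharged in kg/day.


Load_in = volume * conc / 1000 = 133.7470 * 1056.0700 / 1000 = 141.2462 kg/day
Removed = Load_in * eff / 100 = 141.2462 * 84.2390 / 100 = 118.9844 kg/day
Load_out = Load_in - Removed = 141.2462 - 118.9844 = 22.2618 kg/day


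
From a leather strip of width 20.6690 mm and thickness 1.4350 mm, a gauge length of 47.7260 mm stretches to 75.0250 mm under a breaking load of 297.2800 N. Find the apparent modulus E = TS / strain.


TS = F / (w * t) = 297.2800 / (20.6690 * 1.4350) = 10.0229 N/mm^2
strain = (Lf - L0) / L0 = (75.0250 - 47.7260) / 47.7260 = 0.5720
E = TS / strain = 10.0229 / 0.5720 = 17.5228 N/mm^2


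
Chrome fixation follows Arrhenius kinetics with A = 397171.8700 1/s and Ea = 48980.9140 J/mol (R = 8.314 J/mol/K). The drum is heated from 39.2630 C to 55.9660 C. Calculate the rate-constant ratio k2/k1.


T1 = 39.2630 + 273.15 = 312.4130 K; T2 = 55.9660 + 273.15 = 329.1160 K
k1 = A * exp(-Ea/(R*T1)) = 397171.8700 * exp(-48980.9140/(8.314*312.4130)) = 0.00256567 1/s
k2 = A * exp(-Ea/(R*T2)) = 397171.8700 * exp(-48980.9140/(8.314*329.1160)) = 0.006681 1/s
k2/k1 = 0.006681 / 0.00256567 = 2.6040


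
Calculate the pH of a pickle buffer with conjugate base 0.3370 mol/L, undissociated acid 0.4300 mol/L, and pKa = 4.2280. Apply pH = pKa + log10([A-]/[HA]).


ratio = [A-] / [HA] = 0.3370 / 0.4300 = 0.7837
log10(ratio) = -0.1058
pH = pKa + log10(ratio) = 4.2280 - 0.1058 = 4.1222


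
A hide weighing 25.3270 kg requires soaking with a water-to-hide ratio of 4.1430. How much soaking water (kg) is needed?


Formula: Water = hide_weight * ratio
Substituting: Water = 25.3270 * 4.1430
Result: 104.9298 kg


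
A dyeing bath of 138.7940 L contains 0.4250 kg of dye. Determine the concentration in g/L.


Formula: Conc = dye_mass(kg) / volume(L) * 1000
Substituting: Conc = 0.4250 / 138.7940 * 1000
Result: 3.0621 g/L


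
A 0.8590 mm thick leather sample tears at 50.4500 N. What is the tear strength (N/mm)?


Formula: Tear strength = force / thickness
Substituting: Tear strength = 50.4500 / 0.8590
Result: 58.7311 N/mm


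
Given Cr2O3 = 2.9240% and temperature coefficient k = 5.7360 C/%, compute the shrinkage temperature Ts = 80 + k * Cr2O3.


Formula: Ts = 80 + k * Cr2O3
Substituting: Ts = 80 + 5.7360 * 2.9240
Result: 96.7721 C


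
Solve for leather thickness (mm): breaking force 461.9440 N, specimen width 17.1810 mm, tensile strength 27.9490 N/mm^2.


Formula: t = F / (TS * w)
Substituting: t = 461.9440 / (27.9490 * 17.1810)
Result: 0.9620 mm


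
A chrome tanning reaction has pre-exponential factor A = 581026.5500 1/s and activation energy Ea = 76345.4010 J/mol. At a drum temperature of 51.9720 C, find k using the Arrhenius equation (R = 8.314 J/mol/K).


T_K = T_C + 273.15 = 51.9720 + 273.15 = 325.1220 K
exponent = -Ea / (R * T_K) = -76345.4010 / (8.314 * 325.1220) = -28.2440
k = A * exp(exponent) = 581026.5500 * exp(-28.2440) = 3.1476e-07 1/s


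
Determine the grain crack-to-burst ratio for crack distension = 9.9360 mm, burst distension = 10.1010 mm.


Formula: Ratio = crack / burst
Substituting: Ratio = 9.9360 / 10.1010
Result: 0.9837


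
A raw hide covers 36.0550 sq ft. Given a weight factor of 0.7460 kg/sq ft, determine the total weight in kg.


Formula: Weight = area * weight_per_sqft
Substituting: Weight = 36.0550 * 0.7460
Result: 26.8970 kg


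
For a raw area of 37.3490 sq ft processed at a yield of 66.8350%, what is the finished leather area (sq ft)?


Formula: finished = raw * yield / 100
Substituting: finished = 37.3490 * 66.8350 / 100
Result: 24.9622 sq ft


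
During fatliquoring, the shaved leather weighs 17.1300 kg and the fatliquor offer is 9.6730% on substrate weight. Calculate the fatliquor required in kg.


Formula: Fat = substrate * pct / 100
Substituting: Fat = 17.1300 * 9.6730 / 100
Result: 1.6570 kg


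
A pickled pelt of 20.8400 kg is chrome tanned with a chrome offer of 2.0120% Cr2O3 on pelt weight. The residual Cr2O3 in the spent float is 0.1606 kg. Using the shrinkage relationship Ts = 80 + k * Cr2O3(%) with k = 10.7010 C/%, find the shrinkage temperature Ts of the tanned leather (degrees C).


Offered = pelt * offer_pct / 100 = 20.8400 * 2.0120 / 100 = 0.4193 kg
Uptake = offered - residual = 0.4193 - 0.1606 = 0.2587 kg
Cr2O3% on pelt = uptake / pelt * 100 = 0.2587 / 20.8400 * 100 = 1.2414 %
Ts = 80 + k * Cr2O3% = 80 + 10.7010 * 1.2414 = 93.2839 C


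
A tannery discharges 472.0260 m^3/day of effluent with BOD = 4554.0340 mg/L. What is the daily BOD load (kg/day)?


Formula: BOD_load = volume * conc / 1000
Substituting: BOD_load = 472.0260 * 4554.0340 / 1000
Result: 2149.6225 kg/day


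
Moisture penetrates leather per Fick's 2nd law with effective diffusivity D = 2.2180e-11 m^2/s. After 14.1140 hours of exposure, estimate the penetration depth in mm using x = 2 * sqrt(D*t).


t = 14.1140 hr * 3600 = 50810.4000 s
D * t = 2.2180e-11 * 50810.4000 = 1.1270e-06
x = 2 * sqrt(D*t) = 2 * sqrt(1.1270e-06) = 0.00212318 m = 2.1232 mm


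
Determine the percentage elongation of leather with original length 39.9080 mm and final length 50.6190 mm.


Formula: Elongation = (Lf - L0) / L0 * 100
Substituting: Elongation = (50.6190 - 39.9080) / 39.9080 * 100
Result: 26.8392 %


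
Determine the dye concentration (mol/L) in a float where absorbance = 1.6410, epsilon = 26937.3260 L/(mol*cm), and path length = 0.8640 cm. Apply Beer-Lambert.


Formula: c = A / (epsilon * l)
Substituting: c = 1.6410 / (26937.3260 * 0.8640)
Result: 7.0508e-05 mol/L


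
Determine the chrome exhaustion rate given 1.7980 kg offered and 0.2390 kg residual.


Formula: Uptake = (offered - residual) / offered * 100
Substituting: Uptake = (1.7980 - 0.2390) / 1.7980 * 100
Result: 86.7075 %


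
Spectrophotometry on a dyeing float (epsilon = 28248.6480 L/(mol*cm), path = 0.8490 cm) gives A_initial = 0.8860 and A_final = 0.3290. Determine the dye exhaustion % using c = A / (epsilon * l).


c_initial = A_i / (epsilon * l) = 0.8860 / (28248.6480 * 0.8490) = 3.6943e-05 mol/L
c_final = A_f / (epsilon * l) = 0.3290 / (28248.6480 * 0.8490) = 1.3718e-05 mol/L
Exhaustion = (c_initial - c_final) / c_initial * 100 = (3.6943e-05 - 1.3718e-05) / 3.6943e-05 * 100 = 62.8668 %


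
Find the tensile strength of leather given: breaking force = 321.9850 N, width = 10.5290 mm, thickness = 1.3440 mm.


Formula: TS = force / (width * thickness)
Substituting: TS = 321.9850 / (10.5290 * 1.3440)
Result: 22.7536 N/mm^2


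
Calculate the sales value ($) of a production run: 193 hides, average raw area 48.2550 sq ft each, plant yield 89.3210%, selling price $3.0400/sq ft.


Raw_total = N * avg_area = 193 * 48.2550 = 9313.2150 sq ft
Finished = Raw_total * yield / 100 = 9313.2150 * 89.3210 / 100 = 8318.6568 sq ft
Value = Finished * price = 8318.6568 * 3.0400 = 25288.7166 $


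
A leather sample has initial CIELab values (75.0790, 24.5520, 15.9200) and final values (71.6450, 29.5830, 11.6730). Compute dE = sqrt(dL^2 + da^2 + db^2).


dL = -3.4340, da = 5.0310, db = -4.2470
dE = sqrt((-3.4340)^2 + 5.0310^2 + (-4.2470)^2) = 7.4257


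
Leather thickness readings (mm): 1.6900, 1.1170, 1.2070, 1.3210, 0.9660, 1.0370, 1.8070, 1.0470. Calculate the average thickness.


Formula: Average = sum / n
Substituting: Average = 10.1920 / 8
Result: 1.2740 mm


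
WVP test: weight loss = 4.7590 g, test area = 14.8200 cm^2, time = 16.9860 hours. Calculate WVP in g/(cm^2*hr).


Formula: WVP = loss / (area * time)
Substituting: WVP = 4.7590 / (14.8200 * 16.9860)
Result: 0.018905 g/(cm^2*hr)


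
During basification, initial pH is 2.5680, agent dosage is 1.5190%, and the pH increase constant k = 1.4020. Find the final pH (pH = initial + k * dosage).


Formula: pH_final = pH_initial + k * base_pct
Substituting: pH_final = 2.5680 + 1.4020 * 1.5190
Result: 4.6976


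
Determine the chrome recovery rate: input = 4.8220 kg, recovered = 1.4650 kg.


Formula: Recovery = recovered / input * 100
Substituting: Recovery = 1.4650 / 4.8220 * 100
Result: 30.3816 %


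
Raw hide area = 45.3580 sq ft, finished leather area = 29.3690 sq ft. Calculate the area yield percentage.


Formula: Yield = finished / raw * 100
Substituting: Yield = 29.3690 / 45.3580 * 100
Result: 64.7493 %


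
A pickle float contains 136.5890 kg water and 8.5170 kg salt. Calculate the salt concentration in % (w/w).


Formula: Conc = salt / (water + salt) * 100
Substituting: Conc = 8.5170 / (136.5890 + 8.5170) * 100
Result: 5.8695 %


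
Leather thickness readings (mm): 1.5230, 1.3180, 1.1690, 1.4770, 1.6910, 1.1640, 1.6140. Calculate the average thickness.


Formula: Average = sum / n
Substituting: Average = 9.9560 / 7
Result: 1.4223 mm


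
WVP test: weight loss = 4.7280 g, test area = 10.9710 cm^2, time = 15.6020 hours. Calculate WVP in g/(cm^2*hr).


Formula: WVP = loss / (area * time)
Substituting: WVP = 4.7280 / (10.9710 * 15.6020)
Result: 0.0276217 g/(cm^2*hr)


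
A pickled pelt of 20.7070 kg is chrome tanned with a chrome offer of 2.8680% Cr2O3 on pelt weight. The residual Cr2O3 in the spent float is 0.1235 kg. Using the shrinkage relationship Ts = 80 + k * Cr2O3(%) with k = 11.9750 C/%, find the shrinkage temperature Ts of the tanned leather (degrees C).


Offered = pelt * offer_pct / 100 = 20.7070 * 2.8680 / 100 = 0.5939 kg
Uptake = offered - residual = 0.5939 - 0.1235 = 0.4704 kg
Cr2O3% on pelt = uptake / pelt * 100 = 0.4704 / 20.7070 * 100 = 2.2716 %
Ts = 80 + k * Cr2O3% = 80 + 11.9750 * 2.2716 = 107.2022 C


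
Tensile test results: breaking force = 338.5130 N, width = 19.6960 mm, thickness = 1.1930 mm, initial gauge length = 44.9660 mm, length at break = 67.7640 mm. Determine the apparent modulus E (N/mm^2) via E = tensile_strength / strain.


TS = F / (w * t) = 338.5130 / (19.6960 * 1.1930) = 14.4064 N/mm^2
strain = (Lf - L0) / L0 = (67.7640 - 44.9660) / 44.9660 = 0.5070
E = TS / strain = 14.4064 / 0.5070 = 28.4148 N/mm^2


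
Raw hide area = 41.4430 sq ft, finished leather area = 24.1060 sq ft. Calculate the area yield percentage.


Formula: Yield = finished / raw * 100
Substituting: Yield = 24.1060 / 41.4430 * 100
Result: 58.1666 %


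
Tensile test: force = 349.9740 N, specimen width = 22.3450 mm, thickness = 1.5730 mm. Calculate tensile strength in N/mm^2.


Formula: TS = force / (width * thickness)
Substituting: TS = 349.9740 / (22.3450 * 1.5730)
Result: 9.9570 N/mm^2


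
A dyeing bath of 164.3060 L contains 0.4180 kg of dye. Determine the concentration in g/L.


Formula: Conc = dye_mass(kg) / volume(L) * 1000
Substituting: Conc = 0.4180 / 164.3060 * 1000
Result: 2.5440 g/L


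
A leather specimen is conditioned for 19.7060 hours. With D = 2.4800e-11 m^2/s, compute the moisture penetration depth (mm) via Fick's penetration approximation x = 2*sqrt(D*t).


t = 19.7060 hr * 3600 = 70941.6000 s
D * t = 2.4800e-11 * 70941.6000 = 1.7594e-06
x = 2 * sqrt(D*t) = 2 * sqrt(1.7594e-06) = 0.00265281 m = 2.6528 mm


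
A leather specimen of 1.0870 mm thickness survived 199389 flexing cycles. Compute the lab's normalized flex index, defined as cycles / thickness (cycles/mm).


Formula: Index = cycles / thickness
Substituting: Index = 199389 / 1.0870
Result: 183430.5428 cycles/mm


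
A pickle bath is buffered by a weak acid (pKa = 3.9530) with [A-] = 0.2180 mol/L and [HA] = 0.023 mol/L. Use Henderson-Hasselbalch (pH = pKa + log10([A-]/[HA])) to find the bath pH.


ratio = [A-] / [HA] = 0.2180 / 0.023 = 9.4783
log10(ratio) = 0.9767
pH = pKa + log10(ratio) = 3.9530 + 0.9767 = 4.9297


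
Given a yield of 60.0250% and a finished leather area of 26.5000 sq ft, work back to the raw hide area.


Formula: raw = finished * 100 / yield
Substituting: raw = 26.5000 * 100 / 60.0250
Result: 44.1483 sq ft


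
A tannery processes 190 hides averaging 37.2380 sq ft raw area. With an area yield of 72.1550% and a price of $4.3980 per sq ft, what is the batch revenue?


Raw_total = N * avg_area = 190 * 37.2380 = 7075.2200 sq ft
Finished = Raw_total * yield / 100 = 7075.2200 * 72.1550 / 100 = 5105.1250 sq ft
Value = Finished * price = 5105.1250 * 4.3980 = 22452.3397 $


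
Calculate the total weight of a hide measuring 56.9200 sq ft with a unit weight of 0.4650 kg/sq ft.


Formula: Weight = area * weight_per_sqft
Substituting: Weight = 56.9200 * 0.4650
Result: 26.4678 kg


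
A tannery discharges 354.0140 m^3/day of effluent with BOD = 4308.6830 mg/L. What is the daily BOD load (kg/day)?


Formula: BOD_load = volume * conc / 1000
Substituting: BOD_load = 354.0140 * 4308.6830 / 1000
Result: 1525.3341 kg/day


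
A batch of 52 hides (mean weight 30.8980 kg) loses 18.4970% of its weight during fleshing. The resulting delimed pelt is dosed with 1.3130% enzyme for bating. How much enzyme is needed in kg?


Total_raw = N * avg_wt = 52 * 30.8980 = 1606.6960 kg
Substrate = Total_raw * (1 - loss/100) = 1606.6960 * (1 - 18.4970/100) = 1309.5054 kg
Enzyme = Substrate * pct / 100 = 1309.5054 * 1.3130 / 100 = 17.1938 kg
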